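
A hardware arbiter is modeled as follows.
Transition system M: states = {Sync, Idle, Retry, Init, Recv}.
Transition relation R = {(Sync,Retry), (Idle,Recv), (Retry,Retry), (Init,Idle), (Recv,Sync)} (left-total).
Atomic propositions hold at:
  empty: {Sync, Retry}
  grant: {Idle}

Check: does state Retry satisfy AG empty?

Yes

AG empty: greatest fixpoint, start Z0 = {Sync, Retry}, keep only states in Sat with every successor in Z. Already a fixed point.
Sat(AG empty) = {Sync, Retry}
Retry ∈ Sat(AG empty) = {Sync, Retry}, so the formula holds at Retry.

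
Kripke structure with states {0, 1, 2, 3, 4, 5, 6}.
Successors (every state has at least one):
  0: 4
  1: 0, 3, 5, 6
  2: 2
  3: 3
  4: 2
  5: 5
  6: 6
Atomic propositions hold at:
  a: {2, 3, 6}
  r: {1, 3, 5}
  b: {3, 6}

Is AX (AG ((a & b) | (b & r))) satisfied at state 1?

No

Sat(a & b) = {3, 6}
Sat(b & r) = {3}
Sat((a & b) | (b & r)) = {3, 6}
AG ((a & b) | (b & r)): greatest fixpoint, start Z0 = {3, 6}, keep only states in Sat with every successor in Z. Already a fixed point.
Sat(AG ((a & b) | (b & r))) = {3, 6}
Sat(AX (AG ((a & b) | (b & r)))) = {s : every successor in {3, 6}} = {3, 6}
1 ∉ Sat(AX (AG ((a & b) | (b & r)))) = {3, 6}, so the formula does not hold at 1.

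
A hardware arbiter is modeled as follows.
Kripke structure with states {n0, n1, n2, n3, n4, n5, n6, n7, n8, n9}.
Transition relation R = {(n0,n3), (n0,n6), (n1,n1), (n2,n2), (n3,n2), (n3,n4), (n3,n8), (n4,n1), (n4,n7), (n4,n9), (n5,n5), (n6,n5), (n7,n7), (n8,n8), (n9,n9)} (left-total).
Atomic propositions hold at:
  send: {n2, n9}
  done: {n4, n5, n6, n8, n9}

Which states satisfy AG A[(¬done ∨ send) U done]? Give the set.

Sat(¬done) = {n0, n1, n2, n3, n7}
Sat(¬done ∨ send) = {n0, n1, n2, n3, n7, n9}
A[(¬done ∨ send) U done]: least fixpoint, start Z0 = Sat(done) = {n4, n5, n6, n8, n9}, add states in Sat(¬done ∨ send) with every successor in Z. Already a fixed point.
Sat(A[(¬done ∨ send) U done]) = {n4, n5, n6, n8, n9}
AG A[(¬done ∨ send) U done]: greatest fixpoint, start Z0 = {n4, n5, n6, n8, n9}, keep only states in Sat with every successor in Z. Z1 = {n5, n6, n8, n9}; fixed.
Sat(AG A[(¬done ∨ send) U done]) = {n5, n6, n8, n9}

{n5, n6, n8, n9}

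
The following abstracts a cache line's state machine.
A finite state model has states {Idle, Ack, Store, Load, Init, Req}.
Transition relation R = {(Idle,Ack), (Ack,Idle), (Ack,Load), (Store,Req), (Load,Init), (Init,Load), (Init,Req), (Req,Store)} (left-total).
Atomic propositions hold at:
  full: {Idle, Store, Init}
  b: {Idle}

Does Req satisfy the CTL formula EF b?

EF b: least fixpoint, start Z0 = {Idle}, add states with some successor in Z. Z1 = {Idle, Ack}; fixed.
Sat(EF b) = {Idle, Ack}
Req ∉ Sat(EF b) = {Idle, Ack}, so the formula does not hold at Req.

No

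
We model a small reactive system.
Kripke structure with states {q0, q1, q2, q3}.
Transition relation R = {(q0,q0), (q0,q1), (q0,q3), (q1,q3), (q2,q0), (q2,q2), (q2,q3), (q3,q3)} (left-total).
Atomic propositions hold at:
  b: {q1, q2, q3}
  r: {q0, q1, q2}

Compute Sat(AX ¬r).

{q1, q3}

Sat(¬r) = {q3}
Sat(AX ¬r) = {s : every successor in {q3}} = {q1, q3}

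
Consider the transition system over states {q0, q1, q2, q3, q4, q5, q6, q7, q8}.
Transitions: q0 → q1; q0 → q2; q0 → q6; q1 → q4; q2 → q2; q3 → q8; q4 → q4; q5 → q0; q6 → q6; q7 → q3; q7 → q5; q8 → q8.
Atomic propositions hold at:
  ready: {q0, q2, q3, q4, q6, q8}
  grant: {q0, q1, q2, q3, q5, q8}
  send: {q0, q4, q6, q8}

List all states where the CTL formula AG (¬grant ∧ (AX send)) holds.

Sat(¬grant) = {q4, q6, q7}
Sat(AX send) = {s : every successor in {q0, q4, q6, q8}} = {q1, q3, q4, q5, q6, q8}
Sat(¬grant ∧ (AX send)) = {q4, q6}
AG (¬grant ∧ (AX send)): greatest fixpoint, start Z0 = {q4, q6}, keep only states in Sat with every successor in Z. Already a fixed point.
Sat(AG (¬grant ∧ (AX send))) = {q4, q6}

{q4, q6}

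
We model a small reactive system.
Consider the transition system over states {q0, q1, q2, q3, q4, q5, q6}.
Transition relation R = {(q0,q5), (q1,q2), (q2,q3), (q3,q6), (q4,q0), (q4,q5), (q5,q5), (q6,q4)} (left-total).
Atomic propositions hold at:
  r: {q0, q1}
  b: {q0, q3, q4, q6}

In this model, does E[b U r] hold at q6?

E[b U r]: least fixpoint, start Z0 = Sat(r) = {q0, q1}, add states in Sat(b) with some successor in Z. Z1 = {q0, q1, q4}; Z2 = {q0, q1, q4, q6}; Z3 = {q0, q1, q3, q4, q6}; fixed.
Sat(E[b U r]) = {q0, q1, q3, q4, q6}
q6 ∈ Sat(E[b U r]) = {q0, q1, q3, q4, q6}, so the formula holds at q6.

Yes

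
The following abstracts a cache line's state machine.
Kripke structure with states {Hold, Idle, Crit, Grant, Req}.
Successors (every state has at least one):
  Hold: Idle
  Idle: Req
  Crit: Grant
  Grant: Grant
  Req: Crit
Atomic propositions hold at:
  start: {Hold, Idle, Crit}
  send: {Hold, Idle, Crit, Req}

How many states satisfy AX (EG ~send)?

Sat(~send) = {Grant}
EG ~send: greatest fixpoint, start Z0 = {Grant}, keep only states in Sat with some successor in Z. Already a fixed point.
Sat(EG ~send) = {Grant}
Sat(AX (EG ~send)) = {s : every successor in {Grant}} = {Crit, Grant}
|Sat(AX (EG ~send))| = |{Crit, Grant}| = 2.

2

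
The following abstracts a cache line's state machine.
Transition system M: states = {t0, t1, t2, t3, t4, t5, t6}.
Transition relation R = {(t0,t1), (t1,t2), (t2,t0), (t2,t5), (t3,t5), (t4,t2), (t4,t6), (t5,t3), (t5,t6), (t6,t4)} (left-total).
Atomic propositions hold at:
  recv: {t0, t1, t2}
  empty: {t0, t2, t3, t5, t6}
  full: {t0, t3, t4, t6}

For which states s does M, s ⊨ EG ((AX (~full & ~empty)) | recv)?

Sat(~full) = {t1, t2, t5}
Sat(~empty) = {t1, t4}
Sat(~full & ~empty) = {t1}
Sat(AX (~full & ~empty)) = {s : every successor in {t1}} = {t0}
Sat((AX (~full & ~empty)) | recv) = {t0, t1, t2}
EG ((AX (~full & ~empty)) | recv): greatest fixpoint, start Z0 = {t0, t1, t2}, keep only states in Sat with some successor in Z. Already a fixed point.
Sat(EG ((AX (~full & ~empty)) | recv)) = {t0, t1, t2}

{t0, t1, t2}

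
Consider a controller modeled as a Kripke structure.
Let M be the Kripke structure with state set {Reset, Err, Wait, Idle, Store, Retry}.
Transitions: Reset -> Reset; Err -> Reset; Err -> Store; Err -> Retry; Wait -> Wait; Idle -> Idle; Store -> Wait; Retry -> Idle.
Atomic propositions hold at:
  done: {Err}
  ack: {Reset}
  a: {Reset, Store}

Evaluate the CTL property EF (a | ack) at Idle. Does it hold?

Sat(a | ack) = {Reset, Store}
EF (a | ack): least fixpoint, start Z0 = {Reset, Store}, add states with some successor in Z. Z1 = {Reset, Err, Store}; fixed.
Sat(EF (a | ack)) = {Reset, Err, Store}
Idle ∉ Sat(EF (a | ack)) = {Reset, Err, Store}, so the formula does not hold at Idle.

No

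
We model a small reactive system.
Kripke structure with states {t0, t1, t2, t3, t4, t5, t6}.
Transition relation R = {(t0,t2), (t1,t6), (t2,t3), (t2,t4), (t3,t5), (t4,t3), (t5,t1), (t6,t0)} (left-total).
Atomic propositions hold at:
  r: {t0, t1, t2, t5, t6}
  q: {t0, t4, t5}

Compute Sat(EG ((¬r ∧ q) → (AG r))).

Sat(¬r) = {t3, t4}
Sat(¬r ∧ q) = {t4}
AG r: greatest fixpoint, start Z0 = {t0, t1, t2, t5, t6}, keep only states in Sat with every successor in Z. Z1 = {t0, t1, t5, t6}; Z2 = {t1, t5, t6}; Z3 = {t1, t5}; Z4 = {t5}; Z5 = ∅; fixed.
Sat(AG r) = ∅
Sat((¬r ∧ q) → (AG r)) = {t0, t1, t2, t3, t5, t6}
EG ((¬r ∧ q) → (AG r)): greatest fixpoint, start Z0 = {t0, t1, t2, t3, t5, t6}, keep only states in Sat with some successor in Z. Already a fixed point.
Sat(EG ((¬r ∧ q) → (AG r))) = {t0, t1, t2, t3, t5, t6}

{t0, t1, t2, t3, t5, t6}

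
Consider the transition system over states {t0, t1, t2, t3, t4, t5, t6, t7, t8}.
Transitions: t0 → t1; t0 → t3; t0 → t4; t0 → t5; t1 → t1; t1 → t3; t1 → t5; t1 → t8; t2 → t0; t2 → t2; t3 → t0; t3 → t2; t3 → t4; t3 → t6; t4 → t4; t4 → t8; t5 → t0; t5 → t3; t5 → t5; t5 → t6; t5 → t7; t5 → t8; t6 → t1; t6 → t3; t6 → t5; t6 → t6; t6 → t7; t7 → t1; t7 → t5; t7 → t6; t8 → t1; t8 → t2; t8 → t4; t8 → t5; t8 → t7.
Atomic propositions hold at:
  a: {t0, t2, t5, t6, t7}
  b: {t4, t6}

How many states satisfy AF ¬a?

Sat(¬a) = {t1, t3, t4, t8}
AF ¬a: least fixpoint, start Z0 = {t1, t3, t4, t8}, add states with every successor in Z. Already a fixed point.
Sat(AF ¬a) = {t1, t3, t4, t8}
|Sat(AF ¬a)| = |{t1, t3, t4, t8}| = 4.

4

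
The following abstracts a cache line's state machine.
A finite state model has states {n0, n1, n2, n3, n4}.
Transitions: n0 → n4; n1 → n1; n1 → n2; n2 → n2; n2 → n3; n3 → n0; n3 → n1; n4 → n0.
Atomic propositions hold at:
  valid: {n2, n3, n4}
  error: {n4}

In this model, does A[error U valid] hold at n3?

A[error U valid]: least fixpoint, start Z0 = Sat(valid) = {n2, n3, n4}, add states in Sat(error) with every successor in Z. Already a fixed point.
Sat(A[error U valid]) = {n2, n3, n4}
n3 ∈ Sat(A[error U valid]) = {n2, n3, n4}, so the formula holds at n3.

Yes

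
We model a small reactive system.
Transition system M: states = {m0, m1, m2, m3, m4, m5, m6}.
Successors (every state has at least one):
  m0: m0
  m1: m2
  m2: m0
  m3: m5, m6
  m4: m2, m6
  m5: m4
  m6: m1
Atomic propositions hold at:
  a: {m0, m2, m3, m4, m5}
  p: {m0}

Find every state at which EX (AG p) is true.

{m0, m2}

AG p: greatest fixpoint, start Z0 = {m0}, keep only states in Sat with every successor in Z. Already a fixed point.
Sat(AG p) = {m0}
Sat(EX (AG p)) = {s : some successor in {m0}} = {m0, m2}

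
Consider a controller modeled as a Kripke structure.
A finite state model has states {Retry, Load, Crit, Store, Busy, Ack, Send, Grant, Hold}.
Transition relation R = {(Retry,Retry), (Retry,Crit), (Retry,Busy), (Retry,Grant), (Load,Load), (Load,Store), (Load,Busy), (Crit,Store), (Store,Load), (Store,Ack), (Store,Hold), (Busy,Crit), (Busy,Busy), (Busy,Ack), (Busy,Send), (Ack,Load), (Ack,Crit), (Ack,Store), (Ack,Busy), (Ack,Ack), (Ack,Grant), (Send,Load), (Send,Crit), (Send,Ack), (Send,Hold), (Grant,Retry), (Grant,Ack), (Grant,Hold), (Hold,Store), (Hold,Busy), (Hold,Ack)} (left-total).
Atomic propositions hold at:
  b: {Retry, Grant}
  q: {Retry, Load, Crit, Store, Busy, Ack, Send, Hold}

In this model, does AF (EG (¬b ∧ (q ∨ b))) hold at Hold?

Sat(¬b) = {Load, Crit, Store, Busy, Ack, Send, Hold}
Sat(q ∨ b) = {Retry, Load, Crit, Store, Busy, Ack, Send, Grant, Hold}
Sat(¬b ∧ (q ∨ b)) = {Load, Crit, Store, Busy, Ack, Send, Hold}
EG (¬b ∧ (q ∨ b)): greatest fixpoint, start Z0 = {Load, Crit, Store, Busy, Ack, Send, Hold}, keep only states in Sat with some successor in Z. Already a fixed point.
Sat(EG (¬b ∧ (q ∨ b))) = {Load, Crit, Store, Busy, Ack, Send, Hold}
AF (EG (¬b ∧ (q ∨ b))): least fixpoint, start Z0 = {Load, Crit, Store, Busy, Ack, Send, Hold}, add states with every successor in Z. Already a fixed point.
Sat(AF (EG (¬b ∧ (q ∨ b)))) = {Load, Crit, Store, Busy, Ack, Send, Hold}
Hold ∈ Sat(AF (EG (¬b ∧ (q ∨ b)))) = {Load, Crit, Store, Busy, Ack, Send, Hold}, so the formula holds at Hold.

Yes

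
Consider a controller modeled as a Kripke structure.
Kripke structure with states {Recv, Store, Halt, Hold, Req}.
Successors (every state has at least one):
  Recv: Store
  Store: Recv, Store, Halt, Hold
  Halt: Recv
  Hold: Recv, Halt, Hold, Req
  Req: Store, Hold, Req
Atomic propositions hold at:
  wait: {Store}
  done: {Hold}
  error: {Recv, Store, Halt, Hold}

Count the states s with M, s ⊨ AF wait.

AF wait: least fixpoint, start Z0 = {Store}, add states with every successor in Z. Z1 = {Recv, Store}; Z2 = {Recv, Store, Halt}; fixed.
Sat(AF wait) = {Recv, Store, Halt}
|Sat(AF wait)| = |{Recv, Store, Halt}| = 3.

3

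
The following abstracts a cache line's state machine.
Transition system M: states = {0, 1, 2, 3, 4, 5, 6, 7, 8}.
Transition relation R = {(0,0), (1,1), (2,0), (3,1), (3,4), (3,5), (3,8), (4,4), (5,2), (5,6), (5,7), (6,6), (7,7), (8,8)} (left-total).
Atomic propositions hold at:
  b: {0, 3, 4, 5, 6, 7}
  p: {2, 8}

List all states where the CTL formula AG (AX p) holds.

Sat(AX p) = {s : every successor in {2, 8}} = {8}
AG (AX p): greatest fixpoint, start Z0 = {8}, keep only states in Sat with every successor in Z. Already a fixed point.
Sat(AG (AX p)) = {8}

{8}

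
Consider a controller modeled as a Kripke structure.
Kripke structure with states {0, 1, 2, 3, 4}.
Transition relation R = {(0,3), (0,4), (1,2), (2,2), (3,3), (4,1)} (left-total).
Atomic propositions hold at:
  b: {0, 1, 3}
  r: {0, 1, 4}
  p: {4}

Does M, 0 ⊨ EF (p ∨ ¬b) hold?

Yes

Sat(¬b) = {2, 4}
Sat(p ∨ ¬b) = {2, 4}
EF (p ∨ ¬b): least fixpoint, start Z0 = {2, 4}, add states with some successor in Z. Z1 = {0, 1, 2, 4}; fixed.
Sat(EF (p ∨ ¬b)) = {0, 1, 2, 4}
0 ∈ Sat(EF (p ∨ ¬b)) = {0, 1, 2, 4}, so the formula holds at 0.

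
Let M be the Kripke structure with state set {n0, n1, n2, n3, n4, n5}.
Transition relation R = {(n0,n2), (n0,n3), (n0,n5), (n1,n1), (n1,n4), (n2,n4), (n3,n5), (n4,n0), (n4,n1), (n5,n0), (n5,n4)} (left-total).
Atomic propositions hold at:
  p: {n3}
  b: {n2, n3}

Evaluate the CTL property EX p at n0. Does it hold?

Yes

Sat(EX p) = {s : some successor in {n3}} = {n0}
n0 ∈ Sat(EX p) = {n0}, so the formula holds at n0.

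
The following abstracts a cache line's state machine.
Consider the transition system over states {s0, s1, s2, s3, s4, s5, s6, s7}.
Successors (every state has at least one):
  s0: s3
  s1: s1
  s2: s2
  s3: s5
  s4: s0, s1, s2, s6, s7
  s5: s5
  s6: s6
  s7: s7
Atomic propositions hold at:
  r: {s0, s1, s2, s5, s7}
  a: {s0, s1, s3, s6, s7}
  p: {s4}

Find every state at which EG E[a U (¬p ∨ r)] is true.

{s0, s1, s2, s3, s5, s6, s7}

Sat(¬p) = {s0, s1, s2, s3, s5, s6, s7}
Sat(¬p ∨ r) = {s0, s1, s2, s3, s5, s6, s7}
E[a U (¬p ∨ r)]: least fixpoint, start Z0 = Sat((¬p ∨ r)) = {s0, s1, s2, s3, s5, s6, s7}, add states in Sat(a) with some successor in Z. Already a fixed point.
Sat(E[a U (¬p ∨ r)]) = {s0, s1, s2, s3, s5, s6, s7}
EG E[a U (¬p ∨ r)]: greatest fixpoint, start Z0 = {s0, s1, s2, s3, s5, s6, s7}, keep only states in Sat with some successor in Z. Already a fixed point.
Sat(EG E[a U (¬p ∨ r)]) = {s0, s1, s2, s3, s5, s6, s7}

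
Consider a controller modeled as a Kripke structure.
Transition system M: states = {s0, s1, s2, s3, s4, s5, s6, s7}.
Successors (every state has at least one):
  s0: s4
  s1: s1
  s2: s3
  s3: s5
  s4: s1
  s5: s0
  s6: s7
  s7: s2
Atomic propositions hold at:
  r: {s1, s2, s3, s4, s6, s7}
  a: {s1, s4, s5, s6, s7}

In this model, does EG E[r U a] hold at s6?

E[r U a]: least fixpoint, start Z0 = Sat(a) = {s1, s4, s5, s6, s7}, add states in Sat(r) with some successor in Z. Z1 = {s1, s3, s4, s5, s6, s7}; Z2 = {s1, s2, s3, s4, s5, s6, s7}; fixed.
Sat(E[r U a]) = {s1, s2, s3, s4, s5, s6, s7}
EG E[r U a]: greatest fixpoint, start Z0 = {s1, s2, s3, s4, s5, s6, s7}, keep only states in Sat with some successor in Z. Z1 = {s1, s2, s3, s4, s6, s7}; Z2 = {s1, s2, s4, s6, s7}; Z3 = {s1, s4, s6, s7}; Z4 = {s1, s4, s6}; Z5 = {s1, s4}; fixed.
Sat(EG E[r U a]) = {s1, s4}
s6 ∉ Sat(EG E[r U a]) = {s1, s4}, so the formula does not hold at s6.

No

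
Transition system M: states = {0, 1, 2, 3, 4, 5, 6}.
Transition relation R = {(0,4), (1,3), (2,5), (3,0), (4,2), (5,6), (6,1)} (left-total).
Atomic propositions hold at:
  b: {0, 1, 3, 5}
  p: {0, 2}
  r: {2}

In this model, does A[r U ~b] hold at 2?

Yes

Sat(~b) = {2, 4, 6}
A[r U ~b]: least fixpoint, start Z0 = Sat(~b) = {2, 4, 6}, add states in Sat(r) with every successor in Z. Already a fixed point.
Sat(A[r U ~b]) = {2, 4, 6}
2 ∈ Sat(A[r U ~b]) = {2, 4, 6}, so the formula holds at 2.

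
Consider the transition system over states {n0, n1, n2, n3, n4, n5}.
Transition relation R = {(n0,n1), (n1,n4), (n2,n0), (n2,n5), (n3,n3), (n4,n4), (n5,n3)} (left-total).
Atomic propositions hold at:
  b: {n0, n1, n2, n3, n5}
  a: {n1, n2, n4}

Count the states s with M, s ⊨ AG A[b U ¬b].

Sat(¬b) = {n4}
A[b U ¬b]: least fixpoint, start Z0 = Sat(¬b) = {n4}, add states in Sat(b) with every successor in Z. Z1 = {n1, n4}; Z2 = {n0, n1, n4}; fixed.
Sat(A[b U ¬b]) = {n0, n1, n4}
AG A[b U ¬b]: greatest fixpoint, start Z0 = {n0, n1, n4}, keep only states in Sat with every successor in Z. Already a fixed point.
Sat(AG A[b U ¬b]) = {n0, n1, n4}
|Sat(AG A[b U ¬b])| = |{n0, n1, n4}| = 3.

3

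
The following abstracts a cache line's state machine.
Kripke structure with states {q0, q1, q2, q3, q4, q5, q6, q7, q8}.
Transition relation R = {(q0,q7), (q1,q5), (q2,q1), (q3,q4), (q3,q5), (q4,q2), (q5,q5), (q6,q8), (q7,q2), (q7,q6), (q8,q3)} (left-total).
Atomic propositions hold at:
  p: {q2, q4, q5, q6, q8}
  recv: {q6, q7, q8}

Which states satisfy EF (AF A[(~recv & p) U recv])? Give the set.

Sat(~recv) = {q0, q1, q2, q3, q4, q5}
Sat(~recv & p) = {q2, q4, q5}
A[(~recv & p) U recv]: least fixpoint, start Z0 = Sat(recv) = {q6, q7, q8}, add states in Sat(~recv & p) with every successor in Z. Already a fixed point.
Sat(A[(~recv & p) U recv]) = {q6, q7, q8}
AF A[(~recv & p) U recv]: least fixpoint, start Z0 = {q6, q7, q8}, add states with every successor in Z. Z1 = {q0, q6, q7, q8}; fixed.
Sat(AF A[(~recv & p) U recv]) = {q0, q6, q7, q8}
EF (AF A[(~recv & p) U recv]): least fixpoint, start Z0 = {q0, q6, q7, q8}, add states with some successor in Z. Already a fixed point.
Sat(EF (AF A[(~recv & p) U recv])) = {q0, q6, q7, q8}

{q0, q6, q7, q8}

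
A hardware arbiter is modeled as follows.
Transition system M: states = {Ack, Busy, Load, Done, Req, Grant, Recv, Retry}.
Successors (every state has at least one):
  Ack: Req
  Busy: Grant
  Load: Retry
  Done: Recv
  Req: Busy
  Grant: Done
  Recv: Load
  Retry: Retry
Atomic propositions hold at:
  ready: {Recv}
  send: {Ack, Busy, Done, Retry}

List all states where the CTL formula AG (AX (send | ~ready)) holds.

Sat(~ready) = {Ack, Busy, Load, Done, Req, Grant, Retry}
Sat(send | ~ready) = {Ack, Busy, Load, Done, Req, Grant, Retry}
Sat(AX (send | ~ready)) = {s : every successor in {Ack, Busy, Load, Done, Req, Grant, Retry}} = {Ack, Busy, Load, Req, Grant, Recv, Retry}
AG (AX (send | ~ready)): greatest fixpoint, start Z0 = {Ack, Busy, Load, Req, Grant, Recv, Retry}, keep only states in Sat with every successor in Z. Z1 = {Ack, Busy, Load, Req, Recv, Retry}; Z2 = {Ack, Load, Req, Recv, Retry}; Z3 = {Ack, Load, Recv, Retry}; Z4 = {Load, Recv, Retry}; fixed.
Sat(AG (AX (send | ~ready))) = {Load, Recv, Retry}

{Load, Recv, Retry}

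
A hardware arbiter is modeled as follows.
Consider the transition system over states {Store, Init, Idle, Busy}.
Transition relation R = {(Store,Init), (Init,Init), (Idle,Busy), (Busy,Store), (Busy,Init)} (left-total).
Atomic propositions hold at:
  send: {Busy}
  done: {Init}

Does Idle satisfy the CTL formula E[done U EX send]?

Sat(EX send) = {s : some successor in {Busy}} = {Idle}
E[done U EX send]: least fixpoint, start Z0 = Sat(EX send) = {Idle}, add states in Sat(done) with some successor in Z. Already a fixed point.
Sat(E[done U EX send]) = {Idle}
Idle ∈ Sat(E[done U EX send]) = {Idle}, so the formula holds at Idle.

Yes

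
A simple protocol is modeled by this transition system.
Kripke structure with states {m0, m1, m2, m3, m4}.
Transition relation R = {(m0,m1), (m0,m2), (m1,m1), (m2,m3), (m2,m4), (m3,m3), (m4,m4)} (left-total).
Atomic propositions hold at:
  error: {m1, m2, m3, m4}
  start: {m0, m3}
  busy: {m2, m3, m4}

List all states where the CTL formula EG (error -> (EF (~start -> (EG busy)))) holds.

{m0, m2, m3, m4}

Sat(~start) = {m1, m2, m4}
EG busy: greatest fixpoint, start Z0 = {m2, m3, m4}, keep only states in Sat with some successor in Z. Already a fixed point.
Sat(EG busy) = {m2, m3, m4}
Sat(~start -> (EG busy)) = {m0, m2, m3, m4}
EF (~start -> (EG busy)): least fixpoint, start Z0 = {m0, m2, m3, m4}, add states with some successor in Z. Already a fixed point.
Sat(EF (~start -> (EG busy))) = {m0, m2, m3, m4}
Sat(error -> (EF (~start -> (EG busy)))) = {m0, m2, m3, m4}
EG (error -> (EF (~start -> (EG busy)))): greatest fixpoint, start Z0 = {m0, m2, m3, m4}, keep only states in Sat with some successor in Z. Already a fixed point.
Sat(EG (error -> (EF (~start -> (EG busy))))) = {m0, m2, m3, m4}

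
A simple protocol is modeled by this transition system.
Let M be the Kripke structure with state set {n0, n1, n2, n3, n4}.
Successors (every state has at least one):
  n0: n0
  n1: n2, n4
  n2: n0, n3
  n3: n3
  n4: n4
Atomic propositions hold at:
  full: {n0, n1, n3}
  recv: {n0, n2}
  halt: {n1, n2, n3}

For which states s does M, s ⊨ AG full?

AG full: greatest fixpoint, start Z0 = {n0, n1, n3}, keep only states in Sat with every successor in Z. Z1 = {n0, n3}; fixed.
Sat(AG full) = {n0, n3}

{n0, n3}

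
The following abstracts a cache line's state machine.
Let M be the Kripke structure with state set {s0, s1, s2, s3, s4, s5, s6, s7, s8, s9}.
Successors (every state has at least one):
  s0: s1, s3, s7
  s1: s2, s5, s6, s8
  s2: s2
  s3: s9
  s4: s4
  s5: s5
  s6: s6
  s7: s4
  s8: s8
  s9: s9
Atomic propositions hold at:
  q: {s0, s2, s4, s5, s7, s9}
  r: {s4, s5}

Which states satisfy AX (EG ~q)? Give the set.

{s6, s8}

Sat(~q) = {s1, s3, s6, s8}
EG ~q: greatest fixpoint, start Z0 = {s1, s3, s6, s8}, keep only states in Sat with some successor in Z. Z1 = {s1, s6, s8}; fixed.
Sat(EG ~q) = {s1, s6, s8}
Sat(AX (EG ~q)) = {s : every successor in {s1, s6, s8}} = {s6, s8}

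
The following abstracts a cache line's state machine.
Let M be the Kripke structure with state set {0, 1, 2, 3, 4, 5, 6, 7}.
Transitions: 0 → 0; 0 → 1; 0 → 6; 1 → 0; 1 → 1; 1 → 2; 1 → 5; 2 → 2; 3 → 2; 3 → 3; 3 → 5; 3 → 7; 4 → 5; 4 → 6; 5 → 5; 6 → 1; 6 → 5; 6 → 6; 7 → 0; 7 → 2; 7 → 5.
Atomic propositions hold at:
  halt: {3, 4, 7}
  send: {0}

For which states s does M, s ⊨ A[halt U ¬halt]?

{0, 1, 2, 4, 5, 6, 7}

Sat(¬halt) = {0, 1, 2, 5, 6}
A[halt U ¬halt]: least fixpoint, start Z0 = Sat(¬halt) = {0, 1, 2, 5, 6}, add states in Sat(halt) with every successor in Z. Z1 = {0, 1, 2, 4, 5, 6, 7}; fixed.
Sat(A[halt U ¬halt]) = {0, 1, 2, 4, 5, 6, 7}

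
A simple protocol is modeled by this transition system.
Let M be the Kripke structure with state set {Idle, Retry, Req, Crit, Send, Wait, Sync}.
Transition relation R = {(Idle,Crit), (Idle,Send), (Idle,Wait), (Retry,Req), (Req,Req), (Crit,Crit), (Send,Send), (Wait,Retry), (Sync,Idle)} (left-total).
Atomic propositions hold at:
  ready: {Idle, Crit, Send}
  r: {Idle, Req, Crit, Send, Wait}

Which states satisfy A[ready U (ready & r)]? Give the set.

Sat(ready & r) = {Idle, Crit, Send}
A[ready U (ready & r)]: least fixpoint, start Z0 = Sat((ready & r)) = {Idle, Crit, Send}, add states in Sat(ready) with every successor in Z. Already a fixed point.
Sat(A[ready U (ready & r)]) = {Idle, Crit, Send}

{Idle, Crit, Send}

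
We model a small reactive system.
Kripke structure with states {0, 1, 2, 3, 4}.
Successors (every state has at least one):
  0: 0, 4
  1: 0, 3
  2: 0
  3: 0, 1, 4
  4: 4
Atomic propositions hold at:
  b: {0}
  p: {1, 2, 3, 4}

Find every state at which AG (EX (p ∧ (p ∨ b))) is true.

{0, 1, 3, 4}

Sat(p ∨ b) = {0, 1, 2, 3, 4}
Sat(p ∧ (p ∨ b)) = {1, 2, 3, 4}
Sat(EX (p ∧ (p ∨ b))) = {s : some successor in {1, 2, 3, 4}} = {0, 1, 3, 4}
AG (EX (p ∧ (p ∨ b))): greatest fixpoint, start Z0 = {0, 1, 3, 4}, keep only states in Sat with every successor in Z. Already a fixed point.
Sat(AG (EX (p ∧ (p ∨ b)))) = {0, 1, 3, 4}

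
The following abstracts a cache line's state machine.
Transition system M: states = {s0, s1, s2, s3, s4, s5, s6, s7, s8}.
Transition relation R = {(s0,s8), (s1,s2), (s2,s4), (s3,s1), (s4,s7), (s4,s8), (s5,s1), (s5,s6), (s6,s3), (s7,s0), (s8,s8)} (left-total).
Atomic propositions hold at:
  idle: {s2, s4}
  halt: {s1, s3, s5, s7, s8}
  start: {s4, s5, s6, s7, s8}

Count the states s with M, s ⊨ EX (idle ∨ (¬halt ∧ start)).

Sat(¬halt) = {s0, s2, s4, s6}
Sat(¬halt ∧ start) = {s4, s6}
Sat(idle ∨ (¬halt ∧ start)) = {s2, s4, s6}
Sat(EX (idle ∨ (¬halt ∧ start))) = {s : some successor in {s2, s4, s6}} = {s1, s2, s5}
|Sat(EX (idle ∨ (¬halt ∧ start)))| = |{s1, s2, s5}| = 3.

3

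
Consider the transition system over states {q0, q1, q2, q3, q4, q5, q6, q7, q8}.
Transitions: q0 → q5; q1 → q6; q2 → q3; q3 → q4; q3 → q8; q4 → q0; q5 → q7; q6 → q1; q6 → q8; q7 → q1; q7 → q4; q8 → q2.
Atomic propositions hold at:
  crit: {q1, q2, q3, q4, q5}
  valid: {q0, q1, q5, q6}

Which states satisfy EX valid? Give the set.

Sat(EX valid) = {s : some successor in {q0, q1, q5, q6}} = {q0, q1, q4, q6, q7}

{q0, q1, q4, q6, q7}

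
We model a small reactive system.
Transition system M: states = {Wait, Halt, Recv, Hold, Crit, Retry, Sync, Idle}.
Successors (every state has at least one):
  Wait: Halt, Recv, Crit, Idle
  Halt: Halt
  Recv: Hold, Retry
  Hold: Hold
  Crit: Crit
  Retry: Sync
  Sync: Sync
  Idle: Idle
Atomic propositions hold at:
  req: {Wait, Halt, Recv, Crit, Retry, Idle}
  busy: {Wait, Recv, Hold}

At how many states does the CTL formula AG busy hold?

AG busy: greatest fixpoint, start Z0 = {Wait, Recv, Hold}, keep only states in Sat with every successor in Z. Z1 = {Hold}; fixed.
Sat(AG busy) = {Hold}
|Sat(AG busy)| = |{Hold}| = 1.

1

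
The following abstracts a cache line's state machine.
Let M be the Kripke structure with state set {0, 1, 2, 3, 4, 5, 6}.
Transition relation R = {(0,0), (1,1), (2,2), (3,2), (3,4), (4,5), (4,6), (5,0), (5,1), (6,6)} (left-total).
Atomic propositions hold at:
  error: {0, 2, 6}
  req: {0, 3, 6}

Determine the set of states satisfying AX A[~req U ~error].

Sat(~req) = {1, 2, 4, 5}
Sat(~error) = {1, 3, 4, 5}
A[~req U ~error]: least fixpoint, start Z0 = Sat(~error) = {1, 3, 4, 5}, add states in Sat(~req) with every successor in Z. Already a fixed point.
Sat(A[~req U ~error]) = {1, 3, 4, 5}
Sat(AX A[~req U ~error]) = {s : every successor in {1, 3, 4, 5}} = {1}

{1}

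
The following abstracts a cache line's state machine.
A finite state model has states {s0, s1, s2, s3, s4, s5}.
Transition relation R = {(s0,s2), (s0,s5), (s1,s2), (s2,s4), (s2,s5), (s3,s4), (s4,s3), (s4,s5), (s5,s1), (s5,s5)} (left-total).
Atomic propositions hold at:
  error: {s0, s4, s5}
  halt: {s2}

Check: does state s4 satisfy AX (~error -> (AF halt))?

Sat(~error) = {s1, s2, s3}
AF halt: least fixpoint, start Z0 = {s2}, add states with every successor in Z. Z1 = {s1, s2}; fixed.
Sat(AF halt) = {s1, s2}
Sat(~error -> (AF halt)) = {s0, s1, s2, s4, s5}
Sat(AX (~error -> (AF halt))) = {s : every successor in {s0, s1, s2, s4, s5}} = {s0, s1, s2, s3, s5}
s4 ∉ Sat(AX (~error -> (AF halt))) = {s0, s1, s2, s3, s5}, so the formula does not hold at s4.

No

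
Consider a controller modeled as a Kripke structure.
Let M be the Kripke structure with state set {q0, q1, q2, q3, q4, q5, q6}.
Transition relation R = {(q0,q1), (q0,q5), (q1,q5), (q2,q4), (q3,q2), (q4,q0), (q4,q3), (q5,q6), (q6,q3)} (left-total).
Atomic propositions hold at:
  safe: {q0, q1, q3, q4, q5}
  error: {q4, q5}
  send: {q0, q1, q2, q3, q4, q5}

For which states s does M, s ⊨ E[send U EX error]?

{q0, q1, q2, q3, q4}

Sat(EX error) = {s : some successor in {q4, q5}} = {q0, q1, q2}
E[send U EX error]: least fixpoint, start Z0 = Sat(EX error) = {q0, q1, q2}, add states in Sat(send) with some successor in Z. Z1 = {q0, q1, q2, q3, q4}; fixed.
Sat(E[send U EX error]) = {q0, q1, q2, q3, q4}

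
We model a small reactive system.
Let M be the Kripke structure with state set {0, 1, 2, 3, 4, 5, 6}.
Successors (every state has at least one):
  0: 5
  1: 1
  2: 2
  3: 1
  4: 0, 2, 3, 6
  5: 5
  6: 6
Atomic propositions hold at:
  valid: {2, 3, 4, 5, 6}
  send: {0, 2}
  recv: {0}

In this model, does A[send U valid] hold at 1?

No

A[send U valid]: least fixpoint, start Z0 = Sat(valid) = {2, 3, 4, 5, 6}, add states in Sat(send) with every successor in Z. Z1 = {0, 2, 3, 4, 5, 6}; fixed.
Sat(A[send U valid]) = {0, 2, 3, 4, 5, 6}
1 ∉ Sat(A[send U valid]) = {0, 2, 3, 4, 5, 6}, so the formula does not hold at 1.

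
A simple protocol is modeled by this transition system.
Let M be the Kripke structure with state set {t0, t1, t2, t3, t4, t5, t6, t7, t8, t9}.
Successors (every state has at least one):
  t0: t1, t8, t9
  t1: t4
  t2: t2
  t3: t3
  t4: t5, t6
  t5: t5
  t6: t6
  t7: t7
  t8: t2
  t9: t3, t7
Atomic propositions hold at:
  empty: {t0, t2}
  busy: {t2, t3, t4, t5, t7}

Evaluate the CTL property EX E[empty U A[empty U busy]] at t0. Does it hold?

No

A[empty U busy]: least fixpoint, start Z0 = Sat(busy) = {t2, t3, t4, t5, t7}, add states in Sat(empty) with every successor in Z. Already a fixed point.
Sat(A[empty U busy]) = {t2, t3, t4, t5, t7}
E[empty U A[empty U busy]]: least fixpoint, start Z0 = Sat(A[empty U busy]) = {t2, t3, t4, t5, t7}, add states in Sat(empty) with some successor in Z. Already a fixed point.
Sat(E[empty U A[empty U busy]]) = {t2, t3, t4, t5, t7}
Sat(EX E[empty U A[empty U busy]]) = {s : some successor in {t2, t3, t4, t5, t7}} = {t1, t2, t3, t4, t5, t7, t8, t9}
t0 ∉ Sat(EX E[empty U A[empty U busy]]) = {t1, t2, t3, t4, t5, t7, t8, t9}, so the formula does not hold at t0.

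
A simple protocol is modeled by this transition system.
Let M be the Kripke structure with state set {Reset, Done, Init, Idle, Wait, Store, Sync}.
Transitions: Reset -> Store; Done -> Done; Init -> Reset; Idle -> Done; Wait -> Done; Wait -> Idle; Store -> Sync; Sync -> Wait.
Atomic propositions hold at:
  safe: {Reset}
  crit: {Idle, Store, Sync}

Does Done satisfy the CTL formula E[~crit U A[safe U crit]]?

Sat(~crit) = {Reset, Done, Init, Wait}
A[safe U crit]: least fixpoint, start Z0 = Sat(crit) = {Idle, Store, Sync}, add states in Sat(safe) with every successor in Z. Z1 = {Reset, Idle, Store, Sync}; fixed.
Sat(A[safe U crit]) = {Reset, Idle, Store, Sync}
E[~crit U A[safe U crit]]: least fixpoint, start Z0 = Sat(A[safe U crit]) = {Reset, Idle, Store, Sync}, add states in Sat(~crit) with some successor in Z. Z1 = {Reset, Init, Idle, Wait, Store, Sync}; fixed.
Sat(E[~crit U A[safe U crit]]) = {Reset, Init, Idle, Wait, Store, Sync}
Done ∉ Sat(E[~crit U A[safe U crit]]) = {Reset, Init, Idle, Wait, Store, Sync}, so the formula does not hold at Done.

No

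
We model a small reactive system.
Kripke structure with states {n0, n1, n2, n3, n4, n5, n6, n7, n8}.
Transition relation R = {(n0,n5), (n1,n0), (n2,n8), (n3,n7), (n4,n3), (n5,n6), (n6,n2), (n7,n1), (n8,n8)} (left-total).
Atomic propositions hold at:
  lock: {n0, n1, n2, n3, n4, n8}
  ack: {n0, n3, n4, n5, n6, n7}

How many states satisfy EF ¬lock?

Sat(¬lock) = {n5, n6, n7}
EF ¬lock: least fixpoint, start Z0 = {n5, n6, n7}, add states with some successor in Z. Z1 = {n0, n3, n5, n6, n7}; Z2 = {n0, n1, n3, n4, n5, n6, n7}; fixed.
Sat(EF ¬lock) = {n0, n1, n3, n4, n5, n6, n7}
|Sat(EF ¬lock)| = |{n0, n1, n3, n4, n5, n6, n7}| = 7.

7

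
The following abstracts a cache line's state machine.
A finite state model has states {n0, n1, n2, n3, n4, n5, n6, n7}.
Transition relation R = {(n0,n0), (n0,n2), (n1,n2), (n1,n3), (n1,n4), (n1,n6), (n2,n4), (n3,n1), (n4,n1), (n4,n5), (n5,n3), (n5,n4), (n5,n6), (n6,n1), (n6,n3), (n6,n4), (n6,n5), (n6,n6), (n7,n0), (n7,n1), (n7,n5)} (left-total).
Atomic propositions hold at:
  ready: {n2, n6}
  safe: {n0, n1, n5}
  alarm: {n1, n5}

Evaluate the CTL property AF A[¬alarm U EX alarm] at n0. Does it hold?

No

Sat(¬alarm) = {n0, n2, n3, n4, n6, n7}
Sat(EX alarm) = {s : some successor in {n1, n5}} = {n3, n4, n6, n7}
A[¬alarm U EX alarm]: least fixpoint, start Z0 = Sat(EX alarm) = {n3, n4, n6, n7}, add states in Sat(¬alarm) with every successor in Z. Z1 = {n2, n3, n4, n6, n7}; fixed.
Sat(A[¬alarm U EX alarm]) = {n2, n3, n4, n6, n7}
AF A[¬alarm U EX alarm]: least fixpoint, start Z0 = {n2, n3, n4, n6, n7}, add states with every successor in Z. Z1 = {n1, n2, n3, n4, n5, n6, n7}; fixed.
Sat(AF A[¬alarm U EX alarm]) = {n1, n2, n3, n4, n5, n6, n7}
n0 ∉ Sat(AF A[¬alarm U EX alarm]) = {n1, n2, n3, n4, n5, n6, n7}, so the formula does not hold at n0.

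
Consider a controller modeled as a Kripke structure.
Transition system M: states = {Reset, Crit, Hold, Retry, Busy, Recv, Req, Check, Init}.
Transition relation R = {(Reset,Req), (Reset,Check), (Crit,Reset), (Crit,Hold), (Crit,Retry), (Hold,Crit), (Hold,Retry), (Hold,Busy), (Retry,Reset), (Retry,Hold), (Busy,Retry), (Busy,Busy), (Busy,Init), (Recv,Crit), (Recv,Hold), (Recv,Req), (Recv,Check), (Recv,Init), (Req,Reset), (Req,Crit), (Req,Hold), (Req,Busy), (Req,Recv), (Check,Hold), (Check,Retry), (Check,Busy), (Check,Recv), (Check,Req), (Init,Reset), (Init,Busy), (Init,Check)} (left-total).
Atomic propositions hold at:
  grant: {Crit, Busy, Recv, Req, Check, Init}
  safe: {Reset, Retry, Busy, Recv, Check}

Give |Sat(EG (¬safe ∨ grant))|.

Sat(¬safe) = {Crit, Hold, Req, Init}
Sat(¬safe ∨ grant) = {Crit, Hold, Busy, Recv, Req, Check, Init}
EG (¬safe ∨ grant): greatest fixpoint, start Z0 = {Crit, Hold, Busy, Recv, Req, Check, Init}, keep only states in Sat with some successor in Z. Already a fixed point.
Sat(EG (¬safe ∨ grant)) = {Crit, Hold, Busy, Recv, Req, Check, Init}
|Sat(EG (¬safe ∨ grant))| = |{Crit, Hold, Busy, Recv, Req, Check, Init}| = 7.

7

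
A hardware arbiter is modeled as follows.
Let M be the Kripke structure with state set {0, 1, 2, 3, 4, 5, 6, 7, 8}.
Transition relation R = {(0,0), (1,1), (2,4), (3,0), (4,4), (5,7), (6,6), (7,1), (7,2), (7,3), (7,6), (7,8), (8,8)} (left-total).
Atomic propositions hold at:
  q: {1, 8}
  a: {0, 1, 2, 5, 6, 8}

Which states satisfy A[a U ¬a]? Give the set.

{2, 3, 4, 5, 7}

Sat(¬a) = {3, 4, 7}
A[a U ¬a]: least fixpoint, start Z0 = Sat(¬a) = {3, 4, 7}, add states in Sat(a) with every successor in Z. Z1 = {2, 3, 4, 5, 7}; fixed.
Sat(A[a U ¬a]) = {2, 3, 4, 5, 7}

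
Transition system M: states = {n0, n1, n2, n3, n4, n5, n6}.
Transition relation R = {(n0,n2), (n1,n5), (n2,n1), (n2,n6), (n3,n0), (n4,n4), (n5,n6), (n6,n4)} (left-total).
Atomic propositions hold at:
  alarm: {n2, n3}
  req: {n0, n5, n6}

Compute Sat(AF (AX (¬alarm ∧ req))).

Sat(¬alarm) = {n0, n1, n4, n5, n6}
Sat(¬alarm ∧ req) = {n0, n5, n6}
Sat(AX (¬alarm ∧ req)) = {s : every successor in {n0, n5, n6}} = {n1, n3, n5}
AF (AX (¬alarm ∧ req)): least fixpoint, start Z0 = {n1, n3, n5}, add states with every successor in Z. Already a fixed point.
Sat(AF (AX (¬alarm ∧ req))) = {n1, n3, n5}

{n1, n3, n5}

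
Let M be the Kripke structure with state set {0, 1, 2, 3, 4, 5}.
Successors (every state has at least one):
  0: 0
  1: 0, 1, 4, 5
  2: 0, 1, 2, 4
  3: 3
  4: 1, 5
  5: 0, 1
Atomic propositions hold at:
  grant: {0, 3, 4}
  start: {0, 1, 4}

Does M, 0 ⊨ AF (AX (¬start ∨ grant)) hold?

Yes

Sat(¬start) = {2, 3, 5}
Sat(¬start ∨ grant) = {0, 2, 3, 4, 5}
Sat(AX (¬start ∨ grant)) = {s : every successor in {0, 2, 3, 4, 5}} = {0, 3}
AF (AX (¬start ∨ grant)): least fixpoint, start Z0 = {0, 3}, add states with every successor in Z. Already a fixed point.
Sat(AF (AX (¬start ∨ grant))) = {0, 3}
0 ∈ Sat(AF (AX (¬start ∨ grant))) = {0, 3}, so the formula holds at 0.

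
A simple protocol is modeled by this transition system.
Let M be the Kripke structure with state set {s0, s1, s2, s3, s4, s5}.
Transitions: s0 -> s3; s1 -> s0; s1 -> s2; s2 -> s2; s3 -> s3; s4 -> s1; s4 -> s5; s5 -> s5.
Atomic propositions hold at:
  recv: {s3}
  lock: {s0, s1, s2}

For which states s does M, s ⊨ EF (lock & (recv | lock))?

Sat(recv | lock) = {s0, s1, s2, s3}
Sat(lock & (recv | lock)) = {s0, s1, s2}
EF (lock & (recv | lock)): least fixpoint, start Z0 = {s0, s1, s2}, add states with some successor in Z. Z1 = {s0, s1, s2, s4}; fixed.
Sat(EF (lock & (recv | lock))) = {s0, s1, s2, s4}

{s0, s1, s2, s4}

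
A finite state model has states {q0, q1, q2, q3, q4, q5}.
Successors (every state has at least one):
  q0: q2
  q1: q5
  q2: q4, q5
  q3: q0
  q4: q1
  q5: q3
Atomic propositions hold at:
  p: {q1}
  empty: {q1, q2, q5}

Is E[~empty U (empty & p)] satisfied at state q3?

Sat(~empty) = {q0, q3, q4}
Sat(empty & p) = {q1}
E[~empty U (empty & p)]: least fixpoint, start Z0 = Sat((empty & p)) = {q1}, add states in Sat(~empty) with some successor in Z. Z1 = {q1, q4}; fixed.
Sat(E[~empty U (empty & p)]) = {q1, q4}
q3 ∉ Sat(E[~empty U (empty & p)]) = {q1, q4}, so the formula does not hold at q3.

No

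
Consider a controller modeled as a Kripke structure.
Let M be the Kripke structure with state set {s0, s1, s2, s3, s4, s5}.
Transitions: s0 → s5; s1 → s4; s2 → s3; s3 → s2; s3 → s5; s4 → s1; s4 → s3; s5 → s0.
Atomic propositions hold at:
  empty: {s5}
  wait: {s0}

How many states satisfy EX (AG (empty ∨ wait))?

Sat(empty ∨ wait) = {s0, s5}
AG (empty ∨ wait): greatest fixpoint, start Z0 = {s0, s5}, keep only states in Sat with every successor in Z. Already a fixed point.
Sat(AG (empty ∨ wait)) = {s0, s5}
Sat(EX (AG (empty ∨ wait))) = {s : some successor in {s0, s5}} = {s0, s3, s5}
|Sat(EX (AG (empty ∨ wait)))| = |{s0, s3, s5}| = 3.

3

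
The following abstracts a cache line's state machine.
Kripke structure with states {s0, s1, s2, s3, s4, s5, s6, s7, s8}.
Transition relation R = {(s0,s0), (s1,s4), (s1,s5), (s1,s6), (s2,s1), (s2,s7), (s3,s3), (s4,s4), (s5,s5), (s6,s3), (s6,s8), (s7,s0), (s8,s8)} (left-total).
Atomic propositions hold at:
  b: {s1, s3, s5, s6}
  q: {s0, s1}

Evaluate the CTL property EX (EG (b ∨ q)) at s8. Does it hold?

Sat(b ∨ q) = {s0, s1, s3, s5, s6}
EG (b ∨ q): greatest fixpoint, start Z0 = {s0, s1, s3, s5, s6}, keep only states in Sat with some successor in Z. Already a fixed point.
Sat(EG (b ∨ q)) = {s0, s1, s3, s5, s6}
Sat(EX (EG (b ∨ q))) = {s : some successor in {s0, s1, s3, s5, s6}} = {s0, s1, s2, s3, s5, s6, s7}
s8 ∉ Sat(EX (EG (b ∨ q))) = {s0, s1, s2, s3, s5, s6, s7}, so the formula does not hold at s8.

No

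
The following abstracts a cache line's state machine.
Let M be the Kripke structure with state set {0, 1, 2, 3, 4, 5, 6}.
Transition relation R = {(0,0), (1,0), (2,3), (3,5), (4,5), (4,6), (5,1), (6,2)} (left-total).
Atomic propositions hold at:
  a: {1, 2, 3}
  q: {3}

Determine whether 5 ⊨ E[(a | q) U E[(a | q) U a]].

Sat(a | q) = {1, 2, 3}
E[(a | q) U a]: least fixpoint, start Z0 = Sat(a) = {1, 2, 3}, add states in Sat(a | q) with some successor in Z. Already a fixed point.
Sat(E[(a | q) U a]) = {1, 2, 3}
E[(a | q) U E[(a | q) U a]]: least fixpoint, start Z0 = Sat(E[(a | q) U a]) = {1, 2, 3}, add states in Sat(a | q) with some successor in Z. Already a fixed point.
Sat(E[(a | q) U E[(a | q) U a]]) = {1, 2, 3}
5 ∉ Sat(E[(a | q) U E[(a | q) U a]]) = {1, 2, 3}, so the formula does not hold at 5.

No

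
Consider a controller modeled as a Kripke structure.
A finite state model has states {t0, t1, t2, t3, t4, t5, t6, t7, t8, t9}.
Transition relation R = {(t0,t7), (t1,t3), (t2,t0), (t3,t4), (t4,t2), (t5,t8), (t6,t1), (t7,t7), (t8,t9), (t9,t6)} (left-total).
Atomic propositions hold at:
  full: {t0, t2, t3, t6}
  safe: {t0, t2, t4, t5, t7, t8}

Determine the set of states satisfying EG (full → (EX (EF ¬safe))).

{t7}

Sat(¬safe) = {t1, t3, t6, t9}
EF ¬safe: least fixpoint, start Z0 = {t1, t3, t6, t9}, add states with some successor in Z. Z1 = {t1, t3, t6, t8, t9}; Z2 = {t1, t3, t5, t6, t8, t9}; fixed.
Sat(EF ¬safe) = {t1, t3, t5, t6, t8, t9}
Sat(EX (EF ¬safe)) = {s : some successor in {t1, t3, t5, t6, t8, t9}} = {t1, t5, t6, t8, t9}
Sat(full → (EX (EF ¬safe))) = {t1, t4, t5, t6, t7, t8, t9}
EG (full → (EX (EF ¬safe))): greatest fixpoint, start Z0 = {t1, t4, t5, t6, t7, t8, t9}, keep only states in Sat with some successor in Z. Z1 = {t5, t6, t7, t8, t9}; Z2 = {t5, t7, t8, t9}; Z3 = {t5, t7, t8}; Z4 = {t5, t7}; Z5 = {t7}; fixed.
Sat(EG (full → (EX (EF ¬safe)))) = {t7}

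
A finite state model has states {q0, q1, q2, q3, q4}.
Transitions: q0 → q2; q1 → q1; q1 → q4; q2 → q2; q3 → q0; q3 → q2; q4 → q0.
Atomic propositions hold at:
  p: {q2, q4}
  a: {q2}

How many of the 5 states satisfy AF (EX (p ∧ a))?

Sat(p ∧ a) = {q2}
Sat(EX (p ∧ a)) = {s : some successor in {q2}} = {q0, q2, q3}
AF (EX (p ∧ a)): least fixpoint, start Z0 = {q0, q2, q3}, add states with every successor in Z. Z1 = {q0, q2, q3, q4}; fixed.
Sat(AF (EX (p ∧ a))) = {q0, q2, q3, q4}
|Sat(AF (EX (p ∧ a)))| = |{q0, q2, q3, q4}| = 4.

4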